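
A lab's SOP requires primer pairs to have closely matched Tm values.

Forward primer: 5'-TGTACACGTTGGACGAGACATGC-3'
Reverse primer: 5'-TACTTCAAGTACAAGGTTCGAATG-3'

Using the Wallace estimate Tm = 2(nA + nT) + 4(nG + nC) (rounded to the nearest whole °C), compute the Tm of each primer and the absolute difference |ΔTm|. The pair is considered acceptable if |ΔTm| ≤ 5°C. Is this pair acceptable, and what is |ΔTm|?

Forward: A=6 T=5 G=7 C=5 → Tm = 2·11 + 4·12 = 70°C.
Reverse: A=8 T=7 G=5 C=4 → Tm = 2·15 + 4·9 = 66°C.
|ΔTm| = |70 − 66| = 4°C, ≤ 5°C.

|ΔTm| = 4°C; the pair is acceptable.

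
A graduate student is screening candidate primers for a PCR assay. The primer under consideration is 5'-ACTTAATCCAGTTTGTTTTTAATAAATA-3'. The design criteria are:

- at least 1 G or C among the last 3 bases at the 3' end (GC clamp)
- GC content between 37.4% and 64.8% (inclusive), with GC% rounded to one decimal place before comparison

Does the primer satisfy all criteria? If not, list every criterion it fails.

Base counts: A=10, T=13, G=2, C=3 (length 28).
GC clamp: 3' end ATA has 0 G/C, need ≥1 ✗
GC content: GC 5/28 = 17.9%, outside 37.4–64.8% ✗

Fails: GC clamp, GC content.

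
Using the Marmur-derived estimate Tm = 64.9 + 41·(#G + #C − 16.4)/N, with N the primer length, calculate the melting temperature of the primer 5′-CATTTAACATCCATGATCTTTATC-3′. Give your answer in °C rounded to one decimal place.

48.8°C

Base counts: A=7, T=10, G=1, C=6; G+C = 7, N = 24.
Tm = 64.9 + 41·(7 − 16.4)/24 = 64.9 + -385.40/24 = 48.8°C.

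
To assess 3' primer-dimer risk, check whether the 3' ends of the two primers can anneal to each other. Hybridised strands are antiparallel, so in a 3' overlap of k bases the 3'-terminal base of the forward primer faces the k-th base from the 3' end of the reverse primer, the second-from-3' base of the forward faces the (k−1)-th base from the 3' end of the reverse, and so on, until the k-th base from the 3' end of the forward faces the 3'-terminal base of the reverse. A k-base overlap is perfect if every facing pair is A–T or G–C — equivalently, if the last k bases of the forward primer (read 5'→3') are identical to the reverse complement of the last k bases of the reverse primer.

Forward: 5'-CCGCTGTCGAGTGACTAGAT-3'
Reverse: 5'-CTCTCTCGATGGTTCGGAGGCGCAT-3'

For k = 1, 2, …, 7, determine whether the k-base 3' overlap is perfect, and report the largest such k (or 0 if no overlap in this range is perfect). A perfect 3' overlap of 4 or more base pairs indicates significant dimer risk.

Longest perfect overlap: 2 complementary base pairs; below the dimer-risk threshold (threshold 4).

Last 7 bases (5'→3') — forward …ACTAGAT, reverse …GGCGCAT.
Reverse complement of the reverse primer's last 7 bases: ATGCGCC; its first k bases are the reverse complement of the reverse primer's last k bases, so a perfect k-base overlap needs the forward primer's last k bases to equal them.
Comparing (forward last k vs required): k=1: T vs A ✗; k=2: AT vs AT ✓; k=3: GAT vs ATG ✗; k=4: AGAT vs ATGC ✗; k=5: TAGAT vs ATGCG ✗; k=6: CTAGAT vs ATGCGC ✗; k=7: ACTAGAT vs ATGCGCC ✗.
Only k = 2 is perfect, so the longest perfect 3' overlap is 2.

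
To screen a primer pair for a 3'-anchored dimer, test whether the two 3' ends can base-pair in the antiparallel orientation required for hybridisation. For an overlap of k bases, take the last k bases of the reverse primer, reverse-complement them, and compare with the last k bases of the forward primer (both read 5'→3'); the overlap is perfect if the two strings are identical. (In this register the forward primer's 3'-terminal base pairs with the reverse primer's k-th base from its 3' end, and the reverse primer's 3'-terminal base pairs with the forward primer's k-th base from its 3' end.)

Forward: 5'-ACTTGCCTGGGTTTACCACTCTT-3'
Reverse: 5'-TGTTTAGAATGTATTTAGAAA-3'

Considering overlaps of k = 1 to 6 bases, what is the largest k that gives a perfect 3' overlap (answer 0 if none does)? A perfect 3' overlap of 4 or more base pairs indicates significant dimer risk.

Last 6 bases (5'→3') — forward …ACTCTT, reverse …TAGAAA.
Reverse complement of the reverse primer's last 6 bases: TTTCTA; its first k bases are the reverse complement of the reverse primer's last k bases, so a perfect k-base overlap needs the forward primer's last k bases to equal them.
Comparing (forward last k vs required): k=1: T vs T ✓; k=2: TT vs TT ✓; k=3: CTT vs TTT ✗; k=4: TCTT vs TTTC ✗; k=5: CTCTT vs TTTCT ✗; k=6: ACTCTT vs TTTCTA ✗.
Perfect overlaps at k = 1, 2; the largest is 2.

Longest perfect overlap: 2 complementary base pairs; below the dimer-risk threshold (threshold 4).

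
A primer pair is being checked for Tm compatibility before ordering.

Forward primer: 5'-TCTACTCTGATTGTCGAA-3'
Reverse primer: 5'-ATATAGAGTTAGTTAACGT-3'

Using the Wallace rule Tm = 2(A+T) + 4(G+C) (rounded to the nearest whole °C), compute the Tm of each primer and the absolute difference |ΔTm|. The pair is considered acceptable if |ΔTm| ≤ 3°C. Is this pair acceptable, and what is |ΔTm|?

Forward: A=4 T=7 G=3 C=4 → Tm = 2·11 + 4·7 = 50°C.
Reverse: A=7 T=7 G=4 C=1 → Tm = 2·14 + 4·5 = 48°C.
|ΔTm| = |50 − 48| = 2°C, ≤ 3°C.

|ΔTm| = 2°C; the pair is acceptable.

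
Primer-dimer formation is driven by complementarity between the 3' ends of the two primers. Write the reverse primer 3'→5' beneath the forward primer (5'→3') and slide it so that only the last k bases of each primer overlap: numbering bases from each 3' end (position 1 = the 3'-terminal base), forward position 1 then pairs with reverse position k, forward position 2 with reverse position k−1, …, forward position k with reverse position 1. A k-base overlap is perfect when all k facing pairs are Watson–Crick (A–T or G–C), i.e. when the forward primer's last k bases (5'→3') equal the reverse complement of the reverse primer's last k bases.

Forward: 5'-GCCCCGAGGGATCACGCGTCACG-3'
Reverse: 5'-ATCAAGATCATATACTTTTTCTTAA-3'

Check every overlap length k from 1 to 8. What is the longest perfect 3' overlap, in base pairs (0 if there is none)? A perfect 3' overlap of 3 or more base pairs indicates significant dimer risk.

Longest perfect overlap: 0 complementary base pairs; below the dimer-risk threshold (threshold 3).

Last 8 bases (5'→3') — forward …GCGTCACG, reverse …TTTCTTAA.
Reverse complement of the reverse primer's last 8 bases: TTAAGAAA; its first k bases are the reverse complement of the reverse primer's last k bases, so a perfect k-base overlap needs the forward primer's last k bases to equal them.
Comparing (forward last k vs required): k=1: G vs T ✗; k=2: CG vs TT ✗; k=3: ACG vs TTA ✗; k=4: CACG vs TTAA ✗; k=5: TCACG vs TTAAG ✗; k=6: GTCACG vs TTAAGA ✗; k=7: CGTCACG vs TTAAGAA ✗; k=8: GCGTCACG vs TTAAGAAA ✗.
No overlap length from 1 to 8 is perfect, so the longest perfect 3' overlap is 0.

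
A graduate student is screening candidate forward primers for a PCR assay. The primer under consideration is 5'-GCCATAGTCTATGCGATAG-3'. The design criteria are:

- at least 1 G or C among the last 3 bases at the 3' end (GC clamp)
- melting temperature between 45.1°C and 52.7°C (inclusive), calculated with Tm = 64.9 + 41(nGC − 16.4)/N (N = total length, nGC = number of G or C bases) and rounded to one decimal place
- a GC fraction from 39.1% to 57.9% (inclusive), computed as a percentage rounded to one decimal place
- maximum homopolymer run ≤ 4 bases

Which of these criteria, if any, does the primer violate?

Meets all criteria.

Base counts: A=5, T=5, G=5, C=4 (length 19).
GC clamp: 3' end TAG has 1 G/C ✓
Tm: Tm = 64.9 + 41·(9 − 16.4)/19 = 48.9°C ✓
GC content: GC 9/19 = 47.4% ✓
homopolymer run: longest run = 2 ✓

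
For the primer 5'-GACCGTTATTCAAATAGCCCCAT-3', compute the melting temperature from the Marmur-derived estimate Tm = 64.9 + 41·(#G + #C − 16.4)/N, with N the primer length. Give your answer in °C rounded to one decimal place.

Base counts: A=7, T=6, G=3, C=7; G+C = 10, N = 23.
Tm = 64.9 + 41·(10 − 16.4)/23 = 64.9 + -262.40/23 = 53.5°C.

53.5°C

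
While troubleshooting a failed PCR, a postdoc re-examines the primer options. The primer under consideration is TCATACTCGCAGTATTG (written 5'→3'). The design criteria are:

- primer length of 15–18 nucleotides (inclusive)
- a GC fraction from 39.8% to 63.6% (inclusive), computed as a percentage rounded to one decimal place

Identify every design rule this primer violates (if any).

Meets all criteria.

Base counts: A=4, T=6, G=3, C=4 (length 17).
length: length 17 ✓
GC content: GC 7/17 = 41.2% ✓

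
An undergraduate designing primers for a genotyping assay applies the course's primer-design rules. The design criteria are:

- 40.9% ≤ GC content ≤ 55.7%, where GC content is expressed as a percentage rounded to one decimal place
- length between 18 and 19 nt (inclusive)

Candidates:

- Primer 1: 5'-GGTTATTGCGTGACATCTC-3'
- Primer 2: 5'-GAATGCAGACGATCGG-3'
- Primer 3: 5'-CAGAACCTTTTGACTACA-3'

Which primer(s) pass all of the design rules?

Primer 1 only.

Primer 1 (19 nt, A=3 T=7 G=5 C=4): GC 9/19 = 47.4% ✓; length 19 ✓ — passes.
Primer 2 (16 nt, A=5 T=2 G=6 C=3): GC 9/16 = 56.3%, outside 40.9–55.7% ✗; length 16, outside 18–19 ✗ — fails.
Primer 3 (18 nt, A=6 T=5 G=2 C=5): GC 7/18 = 38.9%, outside 40.9–55.7% ✗; length 18 ✓ — fails.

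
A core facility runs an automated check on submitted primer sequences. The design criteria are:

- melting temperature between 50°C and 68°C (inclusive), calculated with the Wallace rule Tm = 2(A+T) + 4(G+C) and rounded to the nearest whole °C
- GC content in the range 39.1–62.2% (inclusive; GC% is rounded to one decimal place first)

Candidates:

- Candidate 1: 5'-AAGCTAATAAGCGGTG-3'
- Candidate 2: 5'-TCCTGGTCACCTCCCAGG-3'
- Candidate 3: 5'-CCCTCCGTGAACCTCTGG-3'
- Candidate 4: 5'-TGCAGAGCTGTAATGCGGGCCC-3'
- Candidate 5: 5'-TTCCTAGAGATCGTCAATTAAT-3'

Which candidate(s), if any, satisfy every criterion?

None of the candidates satisfy all criteria.

Candidate 1 (16 nt, A=6 T=3 G=5 C=2): Tm = 2·9 + 4·7 = 46°C, outside 50–68°C ✗; GC 7/16 = 43.8% ✓ — fails.
Candidate 2 (18 nt, A=2 T=4 G=4 C=8): Tm = 2·6 + 4·12 = 60°C ✓; GC 12/18 = 66.7%, outside 39.1–62.2% ✗ — fails.
Candidate 3 (18 nt, A=2 T=4 G=4 C=8): Tm = 2·6 + 4·12 = 60°C ✓; GC 12/18 = 66.7%, outside 39.1–62.2% ✗ — fails.
Candidate 4 (22 nt, A=4 T=4 G=8 C=6): Tm = 2·8 + 4·14 = 72°C, outside 50–68°C ✗; GC 14/22 = 63.6%, outside 39.1–62.2% ✗ — fails.
Candidate 5 (22 nt, A=7 T=8 G=3 C=4): Tm = 2·15 + 4·7 = 58°C ✓; GC 7/22 = 31.8%, outside 39.1–62.2% ✗ — fails.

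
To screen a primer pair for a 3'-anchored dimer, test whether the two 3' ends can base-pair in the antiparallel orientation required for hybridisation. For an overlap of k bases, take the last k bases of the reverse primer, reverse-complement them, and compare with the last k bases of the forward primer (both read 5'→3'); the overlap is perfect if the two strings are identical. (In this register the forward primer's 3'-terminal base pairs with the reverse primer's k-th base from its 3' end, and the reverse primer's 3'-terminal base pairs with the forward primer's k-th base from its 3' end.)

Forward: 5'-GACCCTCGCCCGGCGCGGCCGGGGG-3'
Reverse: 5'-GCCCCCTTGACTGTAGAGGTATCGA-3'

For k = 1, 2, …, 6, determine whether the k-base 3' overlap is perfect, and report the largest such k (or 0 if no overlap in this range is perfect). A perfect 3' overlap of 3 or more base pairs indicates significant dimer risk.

Last 6 bases (5'→3') — forward …CGGGGG, reverse …TATCGA.
Reverse complement of the reverse primer's last 6 bases: TCGATA; its first k bases are the reverse complement of the reverse primer's last k bases, so a perfect k-base overlap needs the forward primer's last k bases to equal them.
Comparing (forward last k vs required): k=1: G vs T ✗; k=2: GG vs TC ✗; k=3: GGG vs TCG ✗; k=4: GGGG vs TCGA ✗; k=5: GGGGG vs TCGAT ✗; k=6: CGGGGG vs TCGATA ✗.
No overlap length from 1 to 6 is perfect, so the longest perfect 3' overlap is 0.

Longest perfect overlap: 0 complementary base pairs; below the dimer-risk threshold (threshold 3).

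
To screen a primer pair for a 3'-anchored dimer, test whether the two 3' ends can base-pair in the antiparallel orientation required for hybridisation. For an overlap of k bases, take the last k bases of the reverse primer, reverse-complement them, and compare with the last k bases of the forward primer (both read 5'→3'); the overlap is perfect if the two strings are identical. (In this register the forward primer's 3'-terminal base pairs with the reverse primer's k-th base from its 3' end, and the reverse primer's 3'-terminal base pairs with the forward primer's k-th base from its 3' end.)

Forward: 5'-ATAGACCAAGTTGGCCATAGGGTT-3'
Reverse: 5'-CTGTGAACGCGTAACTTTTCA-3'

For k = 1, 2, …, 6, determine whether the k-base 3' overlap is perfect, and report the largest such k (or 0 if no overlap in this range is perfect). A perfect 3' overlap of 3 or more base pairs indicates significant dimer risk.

Longest perfect overlap: 1 complementary base pair; below the dimer-risk threshold (threshold 3).

Last 6 bases (5'→3') — forward …AGGGTT, reverse …TTTTCA.
Reverse complement of the reverse primer's last 6 bases: TGAAAA; its first k bases are the reverse complement of the reverse primer's last k bases, so a perfect k-base overlap needs the forward primer's last k bases to equal them.
Comparing (forward last k vs required): k=1: T vs T ✓; k=2: TT vs TG ✗; k=3: GTT vs TGA ✗; k=4: GGTT vs TGAA ✗; k=5: GGGTT vs TGAAA ✗; k=6: AGGGTT vs TGAAAA ✗.
Only k = 1 is perfect, so the longest perfect 3' overlap is 1.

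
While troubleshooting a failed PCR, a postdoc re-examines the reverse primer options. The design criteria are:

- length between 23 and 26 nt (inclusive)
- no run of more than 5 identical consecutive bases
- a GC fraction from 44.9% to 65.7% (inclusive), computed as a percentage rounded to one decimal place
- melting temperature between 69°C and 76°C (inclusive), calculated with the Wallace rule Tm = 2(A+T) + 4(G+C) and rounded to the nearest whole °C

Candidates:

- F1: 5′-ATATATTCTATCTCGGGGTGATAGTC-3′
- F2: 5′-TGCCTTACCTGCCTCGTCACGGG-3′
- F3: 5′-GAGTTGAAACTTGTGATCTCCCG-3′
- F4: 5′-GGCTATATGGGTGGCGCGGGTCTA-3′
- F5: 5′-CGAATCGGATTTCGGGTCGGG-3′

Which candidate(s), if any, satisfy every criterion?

F1 (26 nt, A=6 T=10 G=6 C=4): length 26 ✓; longest run = 4 ✓; GC 10/26 = 38.5%, outside 44.9–65.7% ✗; Tm = 2·16 + 4·10 = 72°C ✓ — fails.
F2 (23 nt, A=2 T=6 G=6 C=9): length 23 ✓; longest run = 3 ✓; GC 15/23 = 65.2% ✓; Tm = 2·8 + 4·15 = 76°C ✓ — passes.
F3 (23 nt, A=5 T=7 G=6 C=5): length 23 ✓; longest run = 3 ✓; GC 11/23 = 47.8% ✓; Tm = 2·12 + 4·11 = 68°C, outside 69–76°C ✗ — fails.
F4 (24 nt, A=3 T=6 G=11 C=4): length 24 ✓; longest run = 3 ✓; GC 15/24 = 62.5% ✓; Tm = 2·9 + 4·15 = 78°C, outside 69–76°C ✗ — fails.
F5 (21 nt, A=3 T=5 G=9 C=4): length 21, outside 23–26 ✗; longest run = 3 ✓; GC 13/21 = 61.9% ✓; Tm = 2·8 + 4·13 = 68°C, outside 69–76°C ✗ — fails.

F2 only.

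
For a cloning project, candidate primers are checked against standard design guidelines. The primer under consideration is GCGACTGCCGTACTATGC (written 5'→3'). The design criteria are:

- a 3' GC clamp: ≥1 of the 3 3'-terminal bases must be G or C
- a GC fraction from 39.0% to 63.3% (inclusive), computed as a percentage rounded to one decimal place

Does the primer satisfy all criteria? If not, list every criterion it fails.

Meets all criteria.

Base counts: A=3, T=4, G=5, C=6 (length 18).
GC clamp: 3' end TGC has 2 G/C ✓
GC content: GC 11/18 = 61.1% ✓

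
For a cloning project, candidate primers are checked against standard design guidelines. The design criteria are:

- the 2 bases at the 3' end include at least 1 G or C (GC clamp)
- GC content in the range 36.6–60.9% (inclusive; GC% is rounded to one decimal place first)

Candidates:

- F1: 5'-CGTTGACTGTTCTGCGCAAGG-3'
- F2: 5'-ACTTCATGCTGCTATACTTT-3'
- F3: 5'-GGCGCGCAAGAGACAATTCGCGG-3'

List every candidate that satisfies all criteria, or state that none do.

F1 only.

F1 (21 nt, A=3 T=6 G=7 C=5): 3' end GG has 2 G/C ✓; GC 12/21 = 57.1% ✓ — passes.
F2 (20 nt, A=4 T=9 G=2 C=5): 3' end TT has 0 G/C, need ≥1 ✗; GC 7/20 = 35.0%, outside 36.6–60.9% ✗ — fails.
F3 (23 nt, A=6 T=2 G=9 C=6): 3' end GG has 2 G/C ✓; GC 15/23 = 65.2%, outside 36.6–60.9% ✗ — fails.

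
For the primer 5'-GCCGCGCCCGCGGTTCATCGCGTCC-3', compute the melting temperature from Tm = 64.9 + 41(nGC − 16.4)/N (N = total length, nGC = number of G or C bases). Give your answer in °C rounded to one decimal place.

Base counts: A=1, T=4, G=8, C=12; G+C = 20, N = 25.
Tm = 64.9 + 41·(20 − 16.4)/25 = 64.9 + 147.60/25 = 70.8°C.

70.8°C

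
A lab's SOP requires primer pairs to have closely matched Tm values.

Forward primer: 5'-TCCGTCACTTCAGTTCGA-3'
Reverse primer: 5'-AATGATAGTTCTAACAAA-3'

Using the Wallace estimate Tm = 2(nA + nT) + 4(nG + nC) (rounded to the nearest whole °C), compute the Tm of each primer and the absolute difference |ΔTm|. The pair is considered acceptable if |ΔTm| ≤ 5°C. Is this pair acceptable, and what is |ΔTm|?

|ΔTm| = 10°C; the pair is not acceptable.

Forward: A=3 T=6 G=3 C=6 → Tm = 2·9 + 4·9 = 54°C.
Reverse: A=9 T=5 G=2 C=2 → Tm = 2·14 + 4·4 = 44°C.
|ΔTm| = |54 − 44| = 10°C, > 5°C.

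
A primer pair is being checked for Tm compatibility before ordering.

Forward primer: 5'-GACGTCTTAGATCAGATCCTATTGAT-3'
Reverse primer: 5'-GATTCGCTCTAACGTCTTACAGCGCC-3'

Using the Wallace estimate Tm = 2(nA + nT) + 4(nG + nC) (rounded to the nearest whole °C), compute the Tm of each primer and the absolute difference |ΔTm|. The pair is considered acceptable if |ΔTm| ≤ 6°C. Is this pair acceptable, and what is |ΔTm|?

|ΔTm| = 8°C; the pair is not acceptable.

Forward: A=7 T=9 G=5 C=5 → Tm = 2·16 + 4·10 = 72°C.
Reverse: A=5 T=7 G=5 C=9 → Tm = 2·12 + 4·14 = 80°C.
|ΔTm| = |72 − 80| = 8°C, > 6°C.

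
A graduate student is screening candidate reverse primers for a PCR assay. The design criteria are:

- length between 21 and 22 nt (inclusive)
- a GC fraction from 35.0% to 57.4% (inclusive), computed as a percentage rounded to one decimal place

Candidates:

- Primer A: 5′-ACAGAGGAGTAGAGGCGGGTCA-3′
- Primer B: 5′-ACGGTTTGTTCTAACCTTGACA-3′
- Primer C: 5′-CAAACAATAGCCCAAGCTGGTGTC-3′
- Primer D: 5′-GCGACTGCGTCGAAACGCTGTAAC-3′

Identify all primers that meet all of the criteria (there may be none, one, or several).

Primer B only.

Primer A (22 nt, A=7 T=2 G=10 C=3): length 22 ✓; GC 13/22 = 59.1%, outside 35.0–57.4% ✗ — fails.
Primer B (22 nt, A=5 T=8 G=4 C=5): length 22 ✓; GC 9/22 = 40.9% ✓ — passes.
Primer C (24 nt, A=8 T=4 G=5 C=7): length 24, outside 21–22 ✗; GC 12/24 = 50.0% ✓ — fails.
Primer D (24 nt, A=6 T=4 G=7 C=7): length 24, outside 21–22 ✗; GC 14/24 = 58.3%, outside 35.0–57.4% ✗ — fails.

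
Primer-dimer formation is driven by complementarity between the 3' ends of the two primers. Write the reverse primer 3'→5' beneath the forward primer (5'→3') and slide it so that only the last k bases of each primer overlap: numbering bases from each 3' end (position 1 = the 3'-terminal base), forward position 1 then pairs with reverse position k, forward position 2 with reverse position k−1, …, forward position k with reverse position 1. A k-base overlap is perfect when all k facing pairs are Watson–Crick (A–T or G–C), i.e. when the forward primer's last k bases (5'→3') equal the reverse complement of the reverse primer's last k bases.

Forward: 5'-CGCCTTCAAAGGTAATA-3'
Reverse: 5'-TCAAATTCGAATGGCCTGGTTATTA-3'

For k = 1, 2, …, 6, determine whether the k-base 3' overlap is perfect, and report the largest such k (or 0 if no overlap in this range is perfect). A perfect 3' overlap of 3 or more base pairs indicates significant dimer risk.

Longest perfect overlap: 5 complementary base pairs; significant dimer risk (threshold 3).

Last 6 bases (5'→3') — forward …GTAATA, reverse …TTATTA.
Reverse complement of the reverse primer's last 6 bases: TAATAA; its first k bases are the reverse complement of the reverse primer's last k bases, so a perfect k-base overlap needs the forward primer's last k bases to equal them.
Comparing (forward last k vs required): k=1: A vs T ✗; k=2: TA vs TA ✓; k=3: ATA vs TAA ✗; k=4: AATA vs TAAT ✗; k=5: TAATA vs TAATA ✓; k=6: GTAATA vs TAATAA ✗.
Perfect overlaps at k = 2, 5; the largest is 5.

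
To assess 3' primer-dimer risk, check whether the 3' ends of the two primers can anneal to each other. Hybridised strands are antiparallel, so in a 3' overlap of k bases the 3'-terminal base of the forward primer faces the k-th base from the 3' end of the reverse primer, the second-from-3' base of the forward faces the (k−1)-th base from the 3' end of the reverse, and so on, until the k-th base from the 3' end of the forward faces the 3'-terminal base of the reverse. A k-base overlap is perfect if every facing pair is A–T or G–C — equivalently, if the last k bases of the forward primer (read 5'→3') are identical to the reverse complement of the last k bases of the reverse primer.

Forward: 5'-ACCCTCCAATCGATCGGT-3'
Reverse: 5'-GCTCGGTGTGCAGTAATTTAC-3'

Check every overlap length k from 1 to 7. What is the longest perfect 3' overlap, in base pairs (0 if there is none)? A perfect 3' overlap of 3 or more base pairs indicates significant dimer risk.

Longest perfect overlap: 2 complementary base pairs; below the dimer-risk threshold (threshold 3).

Last 7 bases (5'→3') — forward …GATCGGT, reverse …AATTTAC.
Reverse complement of the reverse primer's last 7 bases: GTAAATT; its first k bases are the reverse complement of the reverse primer's last k bases, so a perfect k-base overlap needs the forward primer's last k bases to equal them.
Comparing (forward last k vs required): k=1: T vs G ✗; k=2: GT vs GT ✓; k=3: GGT vs GTA ✗; k=4: CGGT vs GTAA ✗; k=5: TCGGT vs GTAAA ✗; k=6: ATCGGT vs GTAAAT ✗; k=7: GATCGGT vs GTAAATT ✗.
Only k = 2 is perfect, so the longest perfect 3' overlap is 2.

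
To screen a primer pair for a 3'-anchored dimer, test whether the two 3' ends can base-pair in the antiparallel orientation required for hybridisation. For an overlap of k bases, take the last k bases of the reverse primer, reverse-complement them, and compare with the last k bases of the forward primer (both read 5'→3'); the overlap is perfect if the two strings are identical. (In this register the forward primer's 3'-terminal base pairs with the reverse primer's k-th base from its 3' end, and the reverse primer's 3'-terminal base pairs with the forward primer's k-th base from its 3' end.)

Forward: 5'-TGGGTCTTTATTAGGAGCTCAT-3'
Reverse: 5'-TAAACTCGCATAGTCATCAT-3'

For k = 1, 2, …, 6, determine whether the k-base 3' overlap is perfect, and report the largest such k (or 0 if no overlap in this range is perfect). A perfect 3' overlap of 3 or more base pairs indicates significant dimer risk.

Longest perfect overlap: 2 complementary base pairs; below the dimer-risk threshold (threshold 3).

Last 6 bases (5'→3') — forward …GCTCAT, reverse …CATCAT.
Reverse complement of the reverse primer's last 6 bases: ATGATG; its first k bases are the reverse complement of the reverse primer's last k bases, so a perfect k-base overlap needs the forward primer's last k bases to equal them.
Comparing (forward last k vs required): k=1: T vs A ✗; k=2: AT vs AT ✓; k=3: CAT vs ATG ✗; k=4: TCAT vs ATGA ✗; k=5: CTCAT vs ATGAT ✗; k=6: GCTCAT vs ATGATG ✗.
Only k = 2 is perfect, so the longest perfect 3' overlap is 2.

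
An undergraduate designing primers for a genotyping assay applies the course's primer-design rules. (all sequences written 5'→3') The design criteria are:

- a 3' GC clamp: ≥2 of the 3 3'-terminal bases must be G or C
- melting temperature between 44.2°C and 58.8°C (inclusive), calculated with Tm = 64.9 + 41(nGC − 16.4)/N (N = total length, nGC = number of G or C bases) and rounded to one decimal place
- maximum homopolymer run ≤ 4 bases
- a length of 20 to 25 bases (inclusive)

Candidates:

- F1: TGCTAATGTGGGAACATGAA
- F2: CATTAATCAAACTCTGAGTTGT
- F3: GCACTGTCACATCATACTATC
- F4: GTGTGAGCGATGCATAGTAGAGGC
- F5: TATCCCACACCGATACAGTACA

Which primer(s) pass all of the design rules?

F1 (20 nt, A=7 T=5 G=6 C=2): 3' end GAA has 1 G/C, need ≥2 ✗; Tm = 64.9 + 41·(8 − 16.4)/20 = 47.7°C ✓; longest run = 3 ✓; length 20 ✓ — fails.
F2 (22 nt, A=7 T=8 G=3 C=4): 3' end TGT has 1 G/C, need ≥2 ✗; Tm = 64.9 + 41·(7 − 16.4)/22 = 47.4°C ✓; longest run = 3 ✓; length 22 ✓ — fails.
F3 (21 nt, A=6 T=6 G=2 C=7): 3' end ATC has 1 G/C, need ≥2 ✗; Tm = 64.9 + 41·(9 − 16.4)/21 = 50.5°C ✓; longest run = 1 ✓; length 21 ✓ — fails.
F4 (24 nt, A=6 T=5 G=10 C=3): 3' end GGC has 3 G/C ✓; Tm = 64.9 + 41·(13 − 16.4)/24 = 59.1°C, outside 44.2–58.8°C ✗; longest run = 2 ✓; length 24 ✓ — fails.
F5 (22 nt, A=8 T=4 G=2 C=8): 3' end ACA has 1 G/C, need ≥2 ✗; Tm = 64.9 + 41·(10 − 16.4)/22 = 53.0°C ✓; longest run = 3 ✓; length 22 ✓ — fails.

None of the candidates satisfy all criteria.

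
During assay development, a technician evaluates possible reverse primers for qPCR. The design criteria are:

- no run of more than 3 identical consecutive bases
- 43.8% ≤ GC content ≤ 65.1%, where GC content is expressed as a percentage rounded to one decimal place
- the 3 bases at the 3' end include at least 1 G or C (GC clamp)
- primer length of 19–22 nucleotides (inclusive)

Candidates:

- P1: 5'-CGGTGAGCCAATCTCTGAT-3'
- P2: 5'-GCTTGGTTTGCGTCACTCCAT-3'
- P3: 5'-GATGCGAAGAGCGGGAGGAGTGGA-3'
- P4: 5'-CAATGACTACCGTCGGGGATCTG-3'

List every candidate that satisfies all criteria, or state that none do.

P1 (19 nt, A=4 T=5 G=5 C=5): longest run = 2 ✓; GC 10/19 = 52.6% ✓; 3' end GAT has 1 G/C ✓; length 19 ✓ — passes.
P2 (21 nt, A=2 T=8 G=5 C=6): longest run = 3 ✓; GC 11/21 = 52.4% ✓; 3' end CAT has 1 G/C ✓; length 21 ✓ — passes.
P3 (24 nt, A=7 T=2 G=13 C=2): longest run = 3 ✓; GC 15/24 = 62.5% ✓; 3' end GGA has 2 G/C ✓; length 24, outside 19–22 ✗ — fails.
P4 (23 nt, A=5 T=5 G=7 C=6): longest run = 4, exceeds 3 ✗; GC 13/23 = 56.5% ✓; 3' end CTG has 2 G/C ✓; length 23, outside 19–22 ✗ — fails.

P1 and P2.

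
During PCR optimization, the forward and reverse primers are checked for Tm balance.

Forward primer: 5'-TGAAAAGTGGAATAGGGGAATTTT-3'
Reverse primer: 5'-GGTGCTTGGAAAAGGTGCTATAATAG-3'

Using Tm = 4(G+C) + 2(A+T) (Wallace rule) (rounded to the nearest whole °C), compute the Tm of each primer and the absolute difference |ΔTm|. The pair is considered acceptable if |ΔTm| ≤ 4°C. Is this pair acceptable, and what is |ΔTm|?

Forward: A=9 T=7 G=8 C=0 → Tm = 2·16 + 4·8 = 64°C.
Reverse: A=8 T=7 G=9 C=2 → Tm = 2·15 + 4·11 = 74°C.
|ΔTm| = |64 − 74| = 10°C, > 4°C.

|ΔTm| = 10°C; the pair is not acceptable.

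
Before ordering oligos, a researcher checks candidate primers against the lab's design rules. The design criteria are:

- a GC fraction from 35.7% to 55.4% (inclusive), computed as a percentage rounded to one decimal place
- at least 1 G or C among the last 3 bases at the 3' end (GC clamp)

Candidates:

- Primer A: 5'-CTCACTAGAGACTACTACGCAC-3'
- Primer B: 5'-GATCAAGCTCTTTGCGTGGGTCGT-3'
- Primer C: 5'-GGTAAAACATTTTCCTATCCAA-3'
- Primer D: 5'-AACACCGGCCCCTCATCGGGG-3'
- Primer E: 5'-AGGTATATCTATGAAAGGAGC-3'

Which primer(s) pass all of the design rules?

Primer A, Primer B and Primer E.

Primer A (22 nt, A=7 T=4 G=3 C=8): GC 11/22 = 50.0% ✓; 3' end CAC has 2 G/C ✓ — passes.
Primer B (24 nt, A=3 T=8 G=8 C=5): GC 13/24 = 54.2% ✓; 3' end CGT has 2 G/C ✓ — passes.
Primer C (22 nt, A=8 T=7 G=2 C=5): GC 7/22 = 31.8%, outside 35.7–55.4% ✗; 3' end CAA has 1 G/C ✓ — fails.
Primer D (21 nt, A=4 T=2 G=6 C=9): GC 15/21 = 71.4%, outside 35.7–55.4% ✗; 3' end GGG has 3 G/C ✓ — fails.
Primer E (21 nt, A=8 T=5 G=6 C=2): GC 8/21 = 38.1% ✓; 3' end AGC has 2 G/C ✓ — passes.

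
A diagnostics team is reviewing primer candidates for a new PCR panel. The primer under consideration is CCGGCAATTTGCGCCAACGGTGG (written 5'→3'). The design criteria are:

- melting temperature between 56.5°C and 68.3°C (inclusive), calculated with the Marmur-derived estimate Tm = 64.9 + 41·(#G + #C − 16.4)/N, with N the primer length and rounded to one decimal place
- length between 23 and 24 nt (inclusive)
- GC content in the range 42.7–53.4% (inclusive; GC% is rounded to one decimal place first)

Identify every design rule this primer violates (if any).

Fails: GC content.

Base counts: A=4, T=4, G=8, C=7 (length 23).
Tm: Tm = 64.9 + 41·(15 − 16.4)/23 = 62.4°C ✓
length: length 23 ✓
GC content: GC 15/23 = 65.2%, outside 42.7–53.4% ✗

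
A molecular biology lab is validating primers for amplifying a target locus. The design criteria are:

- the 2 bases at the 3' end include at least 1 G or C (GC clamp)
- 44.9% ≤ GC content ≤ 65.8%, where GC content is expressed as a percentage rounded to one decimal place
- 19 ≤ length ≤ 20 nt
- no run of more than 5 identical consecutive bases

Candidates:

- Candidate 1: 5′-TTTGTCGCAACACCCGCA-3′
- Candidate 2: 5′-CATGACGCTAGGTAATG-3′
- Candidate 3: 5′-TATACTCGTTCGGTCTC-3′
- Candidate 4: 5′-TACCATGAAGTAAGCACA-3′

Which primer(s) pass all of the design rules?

Candidate 1 (18 nt, A=4 T=4 G=3 C=7): 3' end CA has 1 G/C ✓; GC 10/18 = 55.6% ✓; length 18, outside 19–20 ✗; longest run = 3 ✓ — fails.
Candidate 2 (17 nt, A=5 T=4 G=5 C=3): 3' end TG has 1 G/C ✓; GC 8/17 = 47.1% ✓; length 17, outside 19–20 ✗; longest run = 2 ✓ — fails.
Candidate 3 (17 nt, A=2 T=7 G=3 C=5): 3' end TC has 1 G/C ✓; GC 8/17 = 47.1% ✓; length 17, outside 19–20 ✗; longest run = 2 ✓ — fails.
Candidate 4 (18 nt, A=8 T=3 G=3 C=4): 3' end CA has 1 G/C ✓; GC 7/18 = 38.9%, outside 44.9–65.8% ✗; length 18, outside 19–20 ✗; longest run = 2 ✓ — fails.

None of the candidates satisfy all criteria.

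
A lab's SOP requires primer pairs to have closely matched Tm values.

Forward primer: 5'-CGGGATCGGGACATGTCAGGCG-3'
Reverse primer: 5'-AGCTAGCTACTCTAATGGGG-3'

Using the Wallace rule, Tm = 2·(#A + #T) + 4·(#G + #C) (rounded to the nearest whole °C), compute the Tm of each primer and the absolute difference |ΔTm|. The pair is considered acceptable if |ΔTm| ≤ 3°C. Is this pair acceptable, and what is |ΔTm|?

Forward: A=4 T=3 G=10 C=5 → Tm = 2·7 + 4·15 = 74°C.
Reverse: A=5 T=5 G=6 C=4 → Tm = 2·10 + 4·10 = 60°C.
|ΔTm| = |74 − 60| = 14°C, > 3°C.

|ΔTm| = 14°C; the pair is not acceptable.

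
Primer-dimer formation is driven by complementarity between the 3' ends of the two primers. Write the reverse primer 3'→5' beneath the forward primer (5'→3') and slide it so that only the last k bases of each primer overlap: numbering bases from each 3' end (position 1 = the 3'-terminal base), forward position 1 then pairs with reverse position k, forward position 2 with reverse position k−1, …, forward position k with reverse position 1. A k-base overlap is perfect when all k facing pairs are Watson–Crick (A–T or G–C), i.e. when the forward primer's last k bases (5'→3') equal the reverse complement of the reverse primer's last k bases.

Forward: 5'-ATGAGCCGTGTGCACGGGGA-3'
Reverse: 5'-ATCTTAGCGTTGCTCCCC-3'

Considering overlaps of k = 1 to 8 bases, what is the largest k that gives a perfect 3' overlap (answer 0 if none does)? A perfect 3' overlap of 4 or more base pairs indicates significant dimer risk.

Longest perfect overlap: 5 complementary base pairs; significant dimer risk (threshold 4).

Last 8 bases (5'→3') — forward …CACGGGGA, reverse …TGCTCCCC.
Reverse complement of the reverse primer's last 8 bases: GGGGAGCA; its first k bases are the reverse complement of the reverse primer's last k bases, so a perfect k-base overlap needs the forward primer's last k bases to equal them.
Comparing (forward last k vs required): k=1: A vs G ✗; k=2: GA vs GG ✗; k=3: GGA vs GGG ✗; k=4: GGGA vs GGGG ✗; k=5: GGGGA vs GGGGA ✓; k=6: CGGGGA vs GGGGAG ✗; k=7: ACGGGGA vs GGGGAGC ✗; k=8: CACGGGGA vs GGGGAGCA ✗.
Only k = 5 is perfect, so the longest perfect 3' overlap is 5.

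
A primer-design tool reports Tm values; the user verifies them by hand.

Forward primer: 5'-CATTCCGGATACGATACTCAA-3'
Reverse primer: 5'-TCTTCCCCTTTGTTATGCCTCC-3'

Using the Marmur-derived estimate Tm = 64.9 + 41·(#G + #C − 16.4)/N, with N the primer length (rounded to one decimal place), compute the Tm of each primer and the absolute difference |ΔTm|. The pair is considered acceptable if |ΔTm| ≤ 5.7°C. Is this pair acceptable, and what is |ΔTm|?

Forward: G+C = 9, N = 21 → Tm = 64.9 + 41·(9 − 16.4)/21 = 50.5°C.
Reverse: G+C = 11, N = 22 → Tm = 64.9 + 41·(11 − 16.4)/22 = 54.8°C.
|ΔTm| = |50.5 − 54.8| = 4.3°C, ≤ 5.7°C.

|ΔTm| = 4.3°C; the pair is acceptable.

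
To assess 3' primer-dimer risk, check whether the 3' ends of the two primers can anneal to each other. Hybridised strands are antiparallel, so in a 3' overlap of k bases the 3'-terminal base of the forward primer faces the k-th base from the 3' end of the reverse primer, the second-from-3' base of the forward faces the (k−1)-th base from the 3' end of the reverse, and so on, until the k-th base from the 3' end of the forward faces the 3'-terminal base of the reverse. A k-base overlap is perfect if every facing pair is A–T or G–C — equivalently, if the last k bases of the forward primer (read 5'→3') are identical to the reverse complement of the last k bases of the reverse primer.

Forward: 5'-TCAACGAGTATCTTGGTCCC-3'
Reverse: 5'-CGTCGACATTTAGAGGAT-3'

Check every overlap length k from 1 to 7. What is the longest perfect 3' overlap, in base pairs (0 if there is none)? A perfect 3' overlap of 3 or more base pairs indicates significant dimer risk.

Last 7 bases (5'→3') — forward …TGGTCCC, reverse …AGAGGAT.
Reverse complement of the reverse primer's last 7 bases: ATCCTCT; its first k bases are the reverse complement of the reverse primer's last k bases, so a perfect k-base overlap needs the forward primer's last k bases to equal them.
Comparing (forward last k vs required): k=1: C vs A ✗; k=2: CC vs AT ✗; k=3: CCC vs ATC ✗; k=4: TCCC vs ATCC ✗; k=5: GTCCC vs ATCCT ✗; k=6: GGTCCC vs ATCCTC ✗; k=7: TGGTCCC vs ATCCTCT ✗.
No overlap length from 1 to 7 is perfect, so the longest perfect 3' overlap is 0.

Longest perfect overlap: 0 complementary base pairs; below the dimer-risk threshold (threshold 3).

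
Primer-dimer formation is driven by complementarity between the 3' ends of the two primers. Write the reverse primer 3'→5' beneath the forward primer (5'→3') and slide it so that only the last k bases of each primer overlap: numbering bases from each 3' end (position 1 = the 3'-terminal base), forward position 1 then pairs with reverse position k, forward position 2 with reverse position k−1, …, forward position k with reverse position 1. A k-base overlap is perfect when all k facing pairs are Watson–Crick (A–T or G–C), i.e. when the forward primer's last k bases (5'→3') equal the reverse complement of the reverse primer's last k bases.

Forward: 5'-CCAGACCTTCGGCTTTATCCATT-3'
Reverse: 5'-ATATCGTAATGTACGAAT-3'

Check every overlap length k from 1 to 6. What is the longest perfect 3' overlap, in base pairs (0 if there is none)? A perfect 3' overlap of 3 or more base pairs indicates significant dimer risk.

Last 6 bases (5'→3') — forward …TCCATT, reverse …ACGAAT.
Reverse complement of the reverse primer's last 6 bases: ATTCGT; its first k bases are the reverse complement of the reverse primer's last k bases, so a perfect k-base overlap needs the forward primer's last k bases to equal them.
Comparing (forward last k vs required): k=1: T vs A ✗; k=2: TT vs AT ✗; k=3: ATT vs ATT ✓; k=4: CATT vs ATTC ✗; k=5: CCATT vs ATTCG ✗; k=6: TCCATT vs ATTCGT ✗.
Only k = 3 is perfect, so the longest perfect 3' overlap is 3.

Longest perfect overlap: 3 complementary base pairs; significant dimer risk (threshold 3).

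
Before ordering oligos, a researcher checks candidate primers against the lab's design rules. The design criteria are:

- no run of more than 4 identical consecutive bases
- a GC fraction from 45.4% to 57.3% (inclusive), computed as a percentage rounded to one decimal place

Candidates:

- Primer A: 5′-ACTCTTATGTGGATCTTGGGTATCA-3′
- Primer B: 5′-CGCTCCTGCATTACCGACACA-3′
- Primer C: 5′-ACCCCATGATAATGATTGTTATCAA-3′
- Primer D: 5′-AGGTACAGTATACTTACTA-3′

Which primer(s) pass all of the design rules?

Primer A (25 nt, A=5 T=10 G=6 C=4): longest run = 3 ✓; GC 10/25 = 40.0%, outside 45.4–57.3% ✗ — fails.
Primer B (21 nt, A=5 T=4 G=3 C=9): longest run = 2 ✓; GC 12/21 = 57.1% ✓ — passes.
Primer C (25 nt, A=9 T=8 G=3 C=5): longest run = 4 ✓; GC 8/25 = 32.0%, outside 45.4–57.3% ✗ — fails.
Primer D (19 nt, A=7 T=6 G=3 C=3): longest run = 2 ✓; GC 6/19 = 31.6%, outside 45.4–57.3% ✗ — fails.

Primer B only.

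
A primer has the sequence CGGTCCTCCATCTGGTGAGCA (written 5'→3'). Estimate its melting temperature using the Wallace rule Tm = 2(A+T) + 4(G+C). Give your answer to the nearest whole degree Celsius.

Base counts: A=3, T=5, G=6, C=7 (length 21).
Tm = 2·(3+5) + 4·(6+7) = 2·8 + 4·13 = 16 + 52 = 68°C.

68°C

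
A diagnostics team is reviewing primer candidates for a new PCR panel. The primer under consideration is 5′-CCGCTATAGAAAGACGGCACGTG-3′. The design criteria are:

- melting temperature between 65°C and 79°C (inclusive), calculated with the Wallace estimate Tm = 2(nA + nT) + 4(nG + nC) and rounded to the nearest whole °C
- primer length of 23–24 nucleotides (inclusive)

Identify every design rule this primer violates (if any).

Meets all criteria.

Base counts: A=7, T=3, G=7, C=6 (length 23).
Tm: Tm = 2·10 + 4·13 = 72°C ✓
length: length 23 ✓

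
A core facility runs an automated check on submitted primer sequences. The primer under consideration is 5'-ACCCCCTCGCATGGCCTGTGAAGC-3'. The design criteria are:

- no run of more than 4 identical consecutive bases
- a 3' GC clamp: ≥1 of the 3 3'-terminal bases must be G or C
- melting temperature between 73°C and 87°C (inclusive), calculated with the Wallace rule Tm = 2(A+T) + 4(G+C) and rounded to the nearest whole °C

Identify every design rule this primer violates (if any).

Fails: homopolymer run.

Base counts: A=4, T=4, G=6, C=10 (length 24).
homopolymer run: longest run = 5, exceeds 4 ✗
GC clamp: 3' end AGC has 2 G/C ✓
Tm: Tm = 2·8 + 4·16 = 80°C ✓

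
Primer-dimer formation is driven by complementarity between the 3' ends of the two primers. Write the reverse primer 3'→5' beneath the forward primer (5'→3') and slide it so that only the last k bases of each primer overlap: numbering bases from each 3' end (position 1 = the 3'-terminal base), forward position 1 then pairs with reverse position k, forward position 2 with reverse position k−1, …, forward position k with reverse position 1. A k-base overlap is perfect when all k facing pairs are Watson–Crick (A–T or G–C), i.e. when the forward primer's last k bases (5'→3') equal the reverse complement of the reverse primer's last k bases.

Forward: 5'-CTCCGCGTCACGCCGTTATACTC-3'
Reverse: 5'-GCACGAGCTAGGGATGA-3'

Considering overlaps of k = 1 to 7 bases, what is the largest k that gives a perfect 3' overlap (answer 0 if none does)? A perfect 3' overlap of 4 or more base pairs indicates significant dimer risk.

Longest perfect overlap: 2 complementary base pairs; below the dimer-risk threshold (threshold 4).

Last 7 bases (5'→3') — forward …TATACTC, reverse …GGGATGA.
Reverse complement of the reverse primer's last 7 bases: TCATCCC; its first k bases are the reverse complement of the reverse primer's last k bases, so a perfect k-base overlap needs the forward primer's last k bases to equal them.
Comparing (forward last k vs required): k=1: C vs T ✗; k=2: TC vs TC ✓; k=3: CTC vs TCA ✗; k=4: ACTC vs TCAT ✗; k=5: TACTC vs TCATC ✗; k=6: ATACTC vs TCATCC ✗; k=7: TATACTC vs TCATCCC ✗.
Only k = 2 is perfect, so the longest perfect 3' overlap is 2.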